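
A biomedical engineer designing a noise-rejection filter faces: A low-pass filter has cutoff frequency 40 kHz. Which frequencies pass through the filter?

A low-pass filter passes all frequencies below the cutoff frequency 40 kHz and attenuates higher frequencies.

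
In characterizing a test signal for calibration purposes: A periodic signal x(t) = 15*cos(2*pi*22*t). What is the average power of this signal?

Average power of A*cos(wt) is A^2/2.
P = 15^2 / 2 = 225/2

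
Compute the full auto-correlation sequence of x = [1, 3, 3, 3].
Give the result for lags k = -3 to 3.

r_xx[k] = sum_m x[m]*x[m+k], indexed from 0, for k = -3 to 3:
  r_xx[-3] = x[3]*x[0] = 3
  r_xx[-2] = x[2]*x[0] + x[3]*x[1] = 12
  r_xx[-1] = x[1]*x[0] + x[2]*x[1] + x[3]*x[2] = 21
  r_xx[0] = x[0]*x[0] + x[1]*x[1] + x[2]*x[2] + x[3]*x[3] = 28
  r_xx[1] = x[0]*x[1] + x[1]*x[2] + x[2]*x[3] = 21
  r_xx[2] = x[0]*x[2] + x[1]*x[3] = 12
  r_xx[3] = x[0]*x[3] = 3
r_xx = [3, 12, 21, 28, 21, 12, 3]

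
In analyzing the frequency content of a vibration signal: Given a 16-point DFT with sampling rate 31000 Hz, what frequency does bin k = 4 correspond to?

The frequency of DFT bin k is: f_k = k * f_s / N
f_4 = 4 * 31000 / 16 = 7750 Hz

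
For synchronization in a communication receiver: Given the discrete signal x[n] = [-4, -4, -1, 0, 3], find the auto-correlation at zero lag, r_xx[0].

The auto-correlation at zero lag r_xx[0] equals the signal energy.
r_xx[0] = sum of x[n]^2 = (-4)^2 + (-4)^2 + (-1)^2 + 0^2 + 3^2
= 16 + 16 + 1 + 0 + 9 = 42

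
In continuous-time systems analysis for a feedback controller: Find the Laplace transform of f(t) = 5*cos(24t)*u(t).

Standard pair: cos(wt)*u(t) <-> s/(s^2+w^2)
With w = 24: L{5*cos(24t)*u(t)} = 5s/(s^2+576)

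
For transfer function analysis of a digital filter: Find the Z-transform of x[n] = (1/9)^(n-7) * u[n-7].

Time-shifting property: if X(z) = Z{x[n]}, then Z{x[n-d]} = z^(-d) * X(z)
X(z) = z/(z - 1/9) for x[n] = (1/9)^n * u[n]
Z{x[n-7]} = z^(-7) * z/(z - 1/9) = z^(-6)/(z - 1/9)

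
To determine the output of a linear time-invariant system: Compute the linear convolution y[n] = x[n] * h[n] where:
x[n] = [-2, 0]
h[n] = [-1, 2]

y[n] = sum_k x[k]*h[n-k]. Output length = len(x) + len(h) - 1 = 2 + 2 - 1 = 3.
y[0] = -2*-1 = 2
y[1] = 0*-1 + -2*2 = -4
y[2] = 0*2 = 0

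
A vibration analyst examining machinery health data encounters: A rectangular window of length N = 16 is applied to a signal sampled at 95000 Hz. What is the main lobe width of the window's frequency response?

For a rectangular window of length N,
the main lobe width in frequency is 2*f_s/N.
= 2*95000/16 = 11875 Hz
This determines the minimum frequency separation for resolving two sinusoids.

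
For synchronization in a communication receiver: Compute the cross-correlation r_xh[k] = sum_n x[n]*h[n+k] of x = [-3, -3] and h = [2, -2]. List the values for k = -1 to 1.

Both sequences indexed from 0 and zero outside their support.
Lags with overlap: k = -1 to 1.
  r_xh[-1] = x[1]*h[0] = -6
  r_xh[0] = x[0]*h[0] + x[1]*h[1] = 0
  r_xh[1] = x[0]*h[1] = 6
r_xh = [-6, 0, 6] (for k = -1, ..., 1)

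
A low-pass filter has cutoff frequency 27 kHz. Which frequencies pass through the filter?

A low-pass filter passes all frequencies below the cutoff frequency 27 kHz and attenuates higher frequencies.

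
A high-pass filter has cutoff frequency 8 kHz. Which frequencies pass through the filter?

A high-pass filter passes all frequencies above the cutoff frequency 8 kHz and attenuates lower frequencies.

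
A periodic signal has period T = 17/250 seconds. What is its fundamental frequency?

The fundamental frequency is the reciprocal of the period.
f = 1/T = 1/(17/250) = 250/17 Hz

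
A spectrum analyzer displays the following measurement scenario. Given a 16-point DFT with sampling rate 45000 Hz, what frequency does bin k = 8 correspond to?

The frequency of DFT bin k is: f_k = k * f_s / N
f_8 = 8 * 45000 / 16 = 22500 Hz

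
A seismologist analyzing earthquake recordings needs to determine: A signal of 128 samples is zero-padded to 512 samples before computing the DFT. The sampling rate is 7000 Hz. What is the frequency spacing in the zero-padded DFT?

Original DFT: N = 128, resolution = f_s/N = 7000/128 = 875/16 Hz
Zero-padded DFT: N = 512, resolution = f_s/N = 7000/512 = 875/64 Hz
Zero-padding interpolates the spectrum (finer frequency grid)
but does NOT improve the true spectral resolution (ability to resolve close frequencies).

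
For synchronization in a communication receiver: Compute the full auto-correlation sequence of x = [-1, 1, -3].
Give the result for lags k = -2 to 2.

r_xx[k] = sum_m x[m]*x[m+k], indexed from 0, for k = -2 to 2:
  r_xx[-2] = x[2]*x[0] = 3
  r_xx[-1] = x[1]*x[0] + x[2]*x[1] = -4
  r_xx[0] = x[0]*x[0] + x[1]*x[1] + x[2]*x[2] = 11
  r_xx[1] = x[0]*x[1] + x[1]*x[2] = -4
  r_xx[2] = x[0]*x[2] = 3
r_xx = [3, -4, 11, -4, 3]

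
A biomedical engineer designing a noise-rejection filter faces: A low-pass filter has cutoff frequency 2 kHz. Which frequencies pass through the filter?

A low-pass filter passes all frequencies below the cutoff frequency 2 kHz and attenuates higher frequencies.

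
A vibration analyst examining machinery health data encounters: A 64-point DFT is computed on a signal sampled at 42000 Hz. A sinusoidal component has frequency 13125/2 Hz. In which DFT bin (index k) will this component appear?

DFT frequency resolution = f_s/N = 42000/64 = 2625/4 Hz
Bin index k = f_signal / resolution = 13125/2 / 2625/4 = 10
The signal frequency 13125/2 Hz falls in DFT bin k = 10.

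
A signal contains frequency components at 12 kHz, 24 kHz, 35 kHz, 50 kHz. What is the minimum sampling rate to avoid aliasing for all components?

The highest frequency component is f_max = 50 kHz.
Nyquist rate = 2 * f_max = 2 * 50 kHz = 100 kHz.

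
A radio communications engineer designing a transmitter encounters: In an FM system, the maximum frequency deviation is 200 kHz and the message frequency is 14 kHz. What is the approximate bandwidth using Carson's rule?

Carson's rule: BW = 2*(delta_f + f_m)
= 2*(200 + 14) kHz = 428 kHz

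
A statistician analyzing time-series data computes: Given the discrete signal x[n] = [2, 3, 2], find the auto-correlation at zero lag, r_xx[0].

The auto-correlation at zero lag r_xx[0] equals the signal energy.
r_xx[0] = sum of x[n]^2 = 2^2 + 3^2 + 2^2
= 4 + 9 + 4 = 17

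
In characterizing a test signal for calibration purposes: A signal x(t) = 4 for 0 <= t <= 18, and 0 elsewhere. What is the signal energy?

Energy = integral of |x(t)|^2 dt over the signal duration
= 4^2 * 18 = 16 * 18 = 288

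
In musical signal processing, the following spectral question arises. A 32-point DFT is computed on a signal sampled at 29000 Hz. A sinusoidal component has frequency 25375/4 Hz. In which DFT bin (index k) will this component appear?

DFT frequency resolution = f_s/N = 29000/32 = 3625/4 Hz
Bin index k = f_signal / resolution = 25375/4 / 3625/4 = 7
The signal frequency 25375/4 Hz falls in DFT bin k = 7.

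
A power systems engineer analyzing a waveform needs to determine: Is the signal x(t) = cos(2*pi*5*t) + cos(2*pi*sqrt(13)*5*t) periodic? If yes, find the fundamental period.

f1 = 5 Hz, f2 = 5*sqrt(13) Hz
Ratio f2/f1 = sqrt(13), which is irrational.
Since the frequency ratio is irrational, no common period exists.
The signal is not periodic.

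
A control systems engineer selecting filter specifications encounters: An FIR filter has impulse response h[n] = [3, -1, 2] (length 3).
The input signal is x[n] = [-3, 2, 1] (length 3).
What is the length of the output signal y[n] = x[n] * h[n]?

For linear convolution, the output length is:
len(y) = len(x) + len(h) - 1 = 3 + 3 - 1 = 5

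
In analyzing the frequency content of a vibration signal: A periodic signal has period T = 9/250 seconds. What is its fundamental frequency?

The fundamental frequency is the reciprocal of the period.
f = 1/T = 1/(9/250) = 250/9 Hz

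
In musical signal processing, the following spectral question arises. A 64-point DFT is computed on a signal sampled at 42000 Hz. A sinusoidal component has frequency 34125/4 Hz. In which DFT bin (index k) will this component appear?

DFT frequency resolution = f_s/N = 42000/64 = 2625/4 Hz
Bin index k = f_signal / resolution = 34125/4 / 2625/4 = 13
The signal frequency 34125/4 Hz falls in DFT bin k = 13.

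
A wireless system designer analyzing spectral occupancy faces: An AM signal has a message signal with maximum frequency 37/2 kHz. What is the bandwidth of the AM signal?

In AM (double-sideband), the bandwidth is twice the message frequency.
BW = 2 * f_m = 2 * 37/2 kHz = 37 kHz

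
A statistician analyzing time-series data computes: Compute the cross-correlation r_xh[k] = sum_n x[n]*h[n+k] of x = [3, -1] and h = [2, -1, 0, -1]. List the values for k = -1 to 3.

Both sequences indexed from 0 and zero outside their support.
Lags with overlap: k = -1 to 3.
  r_xh[-1] = x[1]*h[0] = -2
  r_xh[0] = x[0]*h[0] + x[1]*h[1] = 7
  r_xh[1] = x[0]*h[1] + x[1]*h[2] = -3
  r_xh[2] = x[0]*h[2] + x[1]*h[3] = 1
  r_xh[3] = x[0]*h[3] = -3
r_xh = [-2, 7, -3, 1, -3] (for k = -1, ..., 3)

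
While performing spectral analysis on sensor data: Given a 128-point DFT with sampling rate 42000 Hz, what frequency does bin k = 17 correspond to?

The frequency of DFT bin k is: f_k = k * f_s / N
f_17 = 17 * 42000 / 128 = 44625/8 Hz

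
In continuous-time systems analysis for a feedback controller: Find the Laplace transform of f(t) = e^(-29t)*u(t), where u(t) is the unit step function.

Standard Laplace transform pair:
e^(-at)*u(t) <-> 1/(s+a)
With a = 29: L{e^(-29t)*u(t)} = 1/(s+29), ROC: Re(s) > -29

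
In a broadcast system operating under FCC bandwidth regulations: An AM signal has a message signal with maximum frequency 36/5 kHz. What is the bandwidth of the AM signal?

In AM (double-sideband), the bandwidth is twice the message frequency.
BW = 2 * f_m = 2 * 36/5 kHz = 72/5 kHz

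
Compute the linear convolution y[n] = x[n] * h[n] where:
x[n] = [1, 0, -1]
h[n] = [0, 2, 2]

y[n] = sum_k x[k]*h[n-k]. Output length = len(x) + len(h) - 1 = 3 + 3 - 1 = 5.
y[0] = 1*0 = 0
y[1] = 0*0 + 1*2 = 2
y[2] = -1*0 + 0*2 + 1*2 = 2
y[3] = -1*2 + 0*2 = -2
y[4] = -1*2 = -2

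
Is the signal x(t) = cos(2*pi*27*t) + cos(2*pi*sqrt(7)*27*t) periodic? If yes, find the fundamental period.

f1 = 27 Hz, f2 = 27*sqrt(7) Hz
Ratio f2/f1 = sqrt(7), which is irrational.
Since the frequency ratio is irrational, no common period exists.
The signal is not periodic.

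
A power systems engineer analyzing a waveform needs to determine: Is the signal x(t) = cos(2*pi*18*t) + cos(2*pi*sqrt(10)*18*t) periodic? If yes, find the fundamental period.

f1 = 18 Hz, f2 = 18*sqrt(10) Hz
Ratio f2/f1 = sqrt(10), which is irrational.
Since the frequency ratio is irrational, no common period exists.
The signal is not periodic.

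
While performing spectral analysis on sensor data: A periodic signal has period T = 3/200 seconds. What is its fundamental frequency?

The fundamental frequency is the reciprocal of the period.
f = 1/T = 1/(3/200) = 200/3 Hz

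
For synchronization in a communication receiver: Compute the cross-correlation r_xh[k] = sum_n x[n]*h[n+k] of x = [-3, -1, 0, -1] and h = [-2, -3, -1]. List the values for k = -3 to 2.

Both sequences indexed from 0 and zero outside their support.
Lags with overlap: k = -3 to 2.
  r_xh[-3] = x[3]*h[0] = 2
  r_xh[-2] = x[2]*h[0] + x[3]*h[1] = 3
  r_xh[-1] = x[1]*h[0] + x[2]*h[1] + x[3]*h[2] = 3
  r_xh[0] = x[0]*h[0] + x[1]*h[1] + x[2]*h[2] = 9
  r_xh[1] = x[0]*h[1] + x[1]*h[2] = 10
  r_xh[2] = x[0]*h[2] = 3
r_xh = [2, 3, 3, 9, 10, 3] (for k = -3, ..., 2)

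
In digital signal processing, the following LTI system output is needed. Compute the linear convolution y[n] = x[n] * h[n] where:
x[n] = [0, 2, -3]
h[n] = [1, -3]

y[n] = sum_k x[k]*h[n-k]. Output length = len(x) + len(h) - 1 = 3 + 2 - 1 = 4.
y[0] = 0*1 = 0
y[1] = 2*1 + 0*-3 = 2
y[2] = -3*1 + 2*-3 = -9
y[3] = -3*-3 = 9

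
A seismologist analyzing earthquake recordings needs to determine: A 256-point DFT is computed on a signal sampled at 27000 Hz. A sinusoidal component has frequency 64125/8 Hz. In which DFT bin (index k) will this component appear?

DFT frequency resolution = f_s/N = 27000/256 = 3375/32 Hz
Bin index k = f_signal / resolution = 64125/8 / 3375/32 = 76
The signal frequency 64125/8 Hz falls in DFT bin k = 76.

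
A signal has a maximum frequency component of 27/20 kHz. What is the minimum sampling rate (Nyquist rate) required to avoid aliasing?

By the Nyquist-Shannon sampling theorem,
the minimum sampling rate (Nyquist rate) must be at least 2 * f_max.
Nyquist rate = 2 * 27/20 kHz = 27/10 kHz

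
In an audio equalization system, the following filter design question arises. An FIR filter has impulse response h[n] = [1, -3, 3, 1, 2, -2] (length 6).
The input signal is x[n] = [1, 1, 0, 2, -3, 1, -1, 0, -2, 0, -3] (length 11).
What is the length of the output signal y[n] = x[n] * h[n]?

For linear convolution, the output length is:
len(y) = len(x) + len(h) - 1 = 11 + 6 - 1 = 16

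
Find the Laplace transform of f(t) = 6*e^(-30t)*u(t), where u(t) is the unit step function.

Standard Laplace transform pair:
e^(-at)*u(t) <-> 1/(s+a)
With a = 30: L{6*e^(-30t)*u(t)} = 6/(s+30), ROC: Re(s) > -30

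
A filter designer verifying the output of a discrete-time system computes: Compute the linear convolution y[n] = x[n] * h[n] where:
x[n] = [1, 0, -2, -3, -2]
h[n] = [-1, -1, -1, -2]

y[n] = sum_k x[k]*h[n-k]. Output length = len(x) + len(h) - 1 = 5 + 4 - 1 = 8.
y[0] = 1*-1 = -1
y[1] = 0*-1 + 1*-1 = -1
y[2] = -2*-1 + 0*-1 + 1*-1 = 1
y[3] = -3*-1 + -2*-1 + 0*-1 + 1*-2 = 3
y[4] = -2*-1 + -3*-1 + -2*-1 + 0*-2 = 7
y[5] = -2*-1 + -3*-1 + -2*-2 = 9
y[6] = -2*-1 + -3*-2 = 8
y[7] = -2*-2 = 4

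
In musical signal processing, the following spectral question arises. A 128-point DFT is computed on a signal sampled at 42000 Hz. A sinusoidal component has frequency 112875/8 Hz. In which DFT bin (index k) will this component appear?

DFT frequency resolution = f_s/N = 42000/128 = 2625/8 Hz
Bin index k = f_signal / resolution = 112875/8 / 2625/8 = 43
The signal frequency 112875/8 Hz falls in DFT bin k = 43.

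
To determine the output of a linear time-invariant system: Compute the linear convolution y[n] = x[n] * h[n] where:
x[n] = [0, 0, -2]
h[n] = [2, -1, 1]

y[n] = sum_k x[k]*h[n-k]. Output length = len(x) + len(h) - 1 = 3 + 3 - 1 = 5.
y[0] = 0*2 = 0
y[1] = 0*2 + 0*-1 = 0
y[2] = -2*2 + 0*-1 + 0*1 = -4
y[3] = -2*-1 + 0*1 = 2
y[4] = -2*1 = -2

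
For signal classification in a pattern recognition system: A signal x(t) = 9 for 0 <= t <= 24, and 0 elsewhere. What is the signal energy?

Energy = integral of |x(t)|^2 dt over the signal duration
= 9^2 * 24 = 81 * 24 = 1944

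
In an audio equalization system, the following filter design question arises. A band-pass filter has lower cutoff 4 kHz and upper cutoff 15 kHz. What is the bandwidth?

Bandwidth = f_high - f_low
= 15 kHz - 4 kHz = 11 kHz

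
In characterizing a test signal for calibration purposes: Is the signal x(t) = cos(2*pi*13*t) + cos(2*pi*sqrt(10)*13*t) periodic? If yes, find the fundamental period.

f1 = 13 Hz, f2 = 13*sqrt(10) Hz
Ratio f2/f1 = sqrt(10), which is irrational.
Since the frequency ratio is irrational, no common period exists.
The signal is not periodic.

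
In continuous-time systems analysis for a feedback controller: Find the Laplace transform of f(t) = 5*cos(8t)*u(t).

Standard pair: cos(wt)*u(t) <-> s/(s^2+w^2)
With w = 8: L{5*cos(8t)*u(t)} = 5s/(s^2+64)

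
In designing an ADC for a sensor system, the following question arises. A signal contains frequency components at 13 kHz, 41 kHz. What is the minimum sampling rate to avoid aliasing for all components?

The highest frequency component is f_max = 41 kHz.
Nyquist rate = 2 * f_max = 2 * 41 kHz = 82 kHz.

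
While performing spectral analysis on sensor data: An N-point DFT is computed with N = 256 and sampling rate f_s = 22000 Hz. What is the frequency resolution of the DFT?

DFT frequency resolution = f_s / N
= 22000 / 256 = 1375/16 Hz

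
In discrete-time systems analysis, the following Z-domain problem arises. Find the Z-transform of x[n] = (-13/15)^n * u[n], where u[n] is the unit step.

The Z-transform of a^n * u[n] is z/(z-a) for |z| > |a|.
Here a = -13/15, so X(z) = z/(z - (-13/15)) = 15z/(15z + 13)
ROC: |z| > 13/15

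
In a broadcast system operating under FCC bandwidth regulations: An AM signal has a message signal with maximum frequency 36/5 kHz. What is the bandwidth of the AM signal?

In AM (double-sideband), the bandwidth is twice the message frequency.
BW = 2 * f_m = 2 * 36/5 kHz = 72/5 kHz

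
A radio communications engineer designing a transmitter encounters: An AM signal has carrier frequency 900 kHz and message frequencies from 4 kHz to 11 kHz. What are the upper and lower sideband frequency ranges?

Upper sideband (USB) = fc + [fm_low, fm_high] = 900 + [4, 11] = [904, 911] kHz
Lower sideband (LSB) = fc - [fm_high, fm_low] = 900 - [11, 4] = [889, 896] kHz
Total occupied spectrum: 889 kHz to 911 kHz (plus carrier at 900 kHz)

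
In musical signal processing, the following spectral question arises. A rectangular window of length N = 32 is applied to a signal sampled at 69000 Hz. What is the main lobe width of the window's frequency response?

For a rectangular window of length N,
the main lobe width in frequency is 2*f_s/N.
= 2*69000/32 = 8625/2 Hz
This determines the minimum frequency separation for resolving two sinusoids.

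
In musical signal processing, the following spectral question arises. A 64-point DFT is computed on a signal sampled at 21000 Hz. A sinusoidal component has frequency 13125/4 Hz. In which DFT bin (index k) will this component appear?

DFT frequency resolution = f_s/N = 21000/64 = 2625/8 Hz
Bin index k = f_signal / resolution = 13125/4 / 2625/8 = 10
The signal frequency 13125/4 Hz falls in DFT bin k = 10.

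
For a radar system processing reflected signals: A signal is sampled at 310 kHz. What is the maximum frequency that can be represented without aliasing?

The maximum frequency that can be represented without aliasing
is the Nyquist frequency: f_max = f_s / 2 = 310 kHz / 2 = 155 kHz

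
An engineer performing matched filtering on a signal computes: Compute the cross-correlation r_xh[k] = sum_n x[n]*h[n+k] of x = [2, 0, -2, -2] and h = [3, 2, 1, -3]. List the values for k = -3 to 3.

Both sequences indexed from 0 and zero outside their support.
Lags with overlap: k = -3 to 3.
  r_xh[-3] = x[3]*h[0] = -6
  r_xh[-2] = x[2]*h[0] + x[3]*h[1] = -10
  r_xh[-1] = x[1]*h[0] + x[2]*h[1] + x[3]*h[2] = -6
  r_xh[0] = x[0]*h[0] + x[1]*h[1] + x[2]*h[2] + x[3]*h[3] = 10
  r_xh[1] = x[0]*h[1] + x[1]*h[2] + x[2]*h[3] = 10
  r_xh[2] = x[0]*h[2] + x[1]*h[3] = 2
  r_xh[3] = x[0]*h[3] = -6
r_xh = [-6, -10, -6, 10, 10, 2, -6] (for k = -3, ..., 3)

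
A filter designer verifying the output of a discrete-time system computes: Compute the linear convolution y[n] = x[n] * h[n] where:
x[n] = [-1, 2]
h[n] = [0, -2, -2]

y[n] = sum_k x[k]*h[n-k]. Output length = len(x) + len(h) - 1 = 2 + 3 - 1 = 4.
y[0] = -1*0 = 0
y[1] = 2*0 + -1*-2 = 2
y[2] = 2*-2 + -1*-2 = -2
y[3] = 2*-2 = -4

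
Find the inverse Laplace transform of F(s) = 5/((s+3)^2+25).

Standard pair: w/((s+a)^2+w^2) <-> e^(-at)*sin(wt)*u(t)
With a=3, w=5: f(t) = e^(-3t)*sin(5t)*u(t)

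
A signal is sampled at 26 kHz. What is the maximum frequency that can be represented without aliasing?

The maximum frequency that can be represented without aliasing
is the Nyquist frequency: f_max = f_s / 2 = 26 kHz / 2 = 13 kHz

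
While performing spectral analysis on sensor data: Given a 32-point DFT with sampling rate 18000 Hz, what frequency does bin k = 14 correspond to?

The frequency of DFT bin k is: f_k = k * f_s / N
f_14 = 14 * 18000 / 32 = 7875 Hz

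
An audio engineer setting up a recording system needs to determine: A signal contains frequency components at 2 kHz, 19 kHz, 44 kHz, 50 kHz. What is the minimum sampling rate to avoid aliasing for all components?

The highest frequency component is f_max = 50 kHz.
Nyquist rate = 2 * f_max = 2 * 50 kHz = 100 kHz.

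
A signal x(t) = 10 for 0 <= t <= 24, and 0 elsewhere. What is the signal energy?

Energy = integral of |x(t)|^2 dt over the signal duration
= 10^2 * 24 = 100 * 24 = 2400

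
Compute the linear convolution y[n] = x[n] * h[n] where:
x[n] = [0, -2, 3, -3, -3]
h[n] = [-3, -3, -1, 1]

y[n] = sum_k x[k]*h[n-k]. Output length = len(x) + len(h) - 1 = 5 + 4 - 1 = 8.
y[0] = 0*-3 = 0
y[1] = -2*-3 + 0*-3 = 6
y[2] = 3*-3 + -2*-3 + 0*-1 = -3
y[3] = -3*-3 + 3*-3 + -2*-1 + 0*1 = 2
y[4] = -3*-3 + -3*-3 + 3*-1 + -2*1 = 13
y[5] = -3*-3 + -3*-1 + 3*1 = 15
y[6] = -3*-1 + -3*1 = 0
y[7] = -3*1 = -3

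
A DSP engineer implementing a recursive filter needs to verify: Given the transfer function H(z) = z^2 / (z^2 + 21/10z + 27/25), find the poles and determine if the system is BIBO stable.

Poles are roots of the denominator: z^2 + 21/10z + 27/25 = 0.
Quadratic formula: z = [-(21/10) +/- sqrt((21/10)^2 - 4*(27/25))] / 2
Discriminant = 441/100 - 108/25 = 9/100; sqrt = 3/10.
z = (-21/10 +/- 3/10) / 2 => z = -9/10 or z = -6/5.
|p1| = 6/5, |p2| = 9/10.
For BIBO stability, all poles must lie inside the unit circle (|p| < 1).
System is UNSTABLE since at least one |p| >= 1.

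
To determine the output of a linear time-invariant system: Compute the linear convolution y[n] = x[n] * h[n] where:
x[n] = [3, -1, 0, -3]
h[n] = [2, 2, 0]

y[n] = sum_k x[k]*h[n-k]. Output length = len(x) + len(h) - 1 = 4 + 3 - 1 = 6.
y[0] = 3*2 = 6
y[1] = -1*2 + 3*2 = 4
y[2] = 0*2 + -1*2 + 3*0 = -2
y[3] = -3*2 + 0*2 + -1*0 = -6
y[4] = -3*2 + 0*0 = -6
y[5] = -3*0 = 0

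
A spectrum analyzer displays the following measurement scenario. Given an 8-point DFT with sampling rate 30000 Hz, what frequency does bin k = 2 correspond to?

The frequency of DFT bin k is: f_k = k * f_s / N
f_2 = 2 * 30000 / 8 = 7500 Hz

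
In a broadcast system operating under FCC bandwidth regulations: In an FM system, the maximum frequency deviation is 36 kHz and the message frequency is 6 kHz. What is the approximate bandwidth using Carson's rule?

Carson's rule: BW = 2*(delta_f + f_m)
= 2*(36 + 6) kHz = 84 kHz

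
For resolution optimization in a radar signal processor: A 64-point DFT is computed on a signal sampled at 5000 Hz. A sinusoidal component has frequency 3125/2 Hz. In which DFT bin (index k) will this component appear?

DFT frequency resolution = f_s/N = 5000/64 = 625/8 Hz
Bin index k = f_signal / resolution = 3125/2 / 625/8 = 20
The signal frequency 3125/2 Hz falls in DFT bin k = 20.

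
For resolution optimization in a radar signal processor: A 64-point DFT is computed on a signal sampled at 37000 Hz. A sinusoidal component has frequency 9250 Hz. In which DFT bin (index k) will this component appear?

DFT frequency resolution = f_s/N = 37000/64 = 4625/8 Hz
Bin index k = f_signal / resolution = 9250 / 4625/8 = 16
The signal frequency 9250 Hz falls in DFT bin k = 16.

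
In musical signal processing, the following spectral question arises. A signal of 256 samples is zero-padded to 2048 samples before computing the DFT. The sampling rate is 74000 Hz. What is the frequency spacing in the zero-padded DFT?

Original DFT: N = 256, resolution = f_s/N = 74000/256 = 4625/16 Hz
Zero-padded DFT: N = 2048, resolution = f_s/N = 74000/2048 = 4625/128 Hz
Zero-padding interpolates the spectrum (finer frequency grid)
but does NOT improve the true spectral resolution (ability to resolve close frequencies).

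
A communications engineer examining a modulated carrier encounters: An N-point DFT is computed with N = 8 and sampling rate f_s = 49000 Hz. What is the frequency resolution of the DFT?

DFT frequency resolution = f_s / N
= 49000 / 8 = 6125 Hz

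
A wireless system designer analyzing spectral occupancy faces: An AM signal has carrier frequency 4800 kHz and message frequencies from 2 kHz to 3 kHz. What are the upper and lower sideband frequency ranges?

Upper sideband (USB) = fc + [fm_low, fm_high] = 4800 + [2, 3] = [4802, 4803] kHz
Lower sideband (LSB) = fc - [fm_high, fm_low] = 4800 - [3, 2] = [4797, 4798] kHz
Total occupied spectrum: 4797 kHz to 4803 kHz (plus carrier at 4800 kHz)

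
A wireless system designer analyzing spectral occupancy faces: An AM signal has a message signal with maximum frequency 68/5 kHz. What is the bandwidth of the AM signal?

In AM (double-sideband), the bandwidth is twice the message frequency.
BW = 2 * f_m = 2 * 68/5 kHz = 136/5 kHz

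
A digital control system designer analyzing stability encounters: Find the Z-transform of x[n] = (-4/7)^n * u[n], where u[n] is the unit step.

The Z-transform of a^n * u[n] is z/(z-a) for |z| > |a|.
Here a = -4/7, so X(z) = z/(z - (-4/7)) = 7z/(7z + 4)
ROC: |z| > 4/7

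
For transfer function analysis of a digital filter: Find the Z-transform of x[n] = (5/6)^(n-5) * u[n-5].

Time-shifting property: if X(z) = Z{x[n]}, then Z{x[n-d]} = z^(-d) * X(z)
X(z) = z/(z - 5/6) for x[n] = (5/6)^n * u[n]
Z{x[n-5]} = z^(-5) * z/(z - 5/6) = z^(-4)/(z - 5/6)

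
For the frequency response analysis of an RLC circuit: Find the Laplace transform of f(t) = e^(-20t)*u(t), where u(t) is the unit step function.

Standard Laplace transform pair:
e^(-at)*u(t) <-> 1/(s+a)
With a = 20: L{e^(-20t)*u(t)} = 1/(s+20), ROC: Re(s) > -20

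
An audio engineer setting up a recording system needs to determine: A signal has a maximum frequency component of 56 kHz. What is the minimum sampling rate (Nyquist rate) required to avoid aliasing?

By the Nyquist-Shannon sampling theorem,
the minimum sampling rate (Nyquist rate) must be at least 2 * f_max.
Nyquist rate = 2 * 56 kHz = 112 kHz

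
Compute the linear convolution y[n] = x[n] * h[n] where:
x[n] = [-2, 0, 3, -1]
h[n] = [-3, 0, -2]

y[n] = sum_k x[k]*h[n-k]. Output length = len(x) + len(h) - 1 = 4 + 3 - 1 = 6.
y[0] = -2*-3 = 6
y[1] = 0*-3 + -2*0 = 0
y[2] = 3*-3 + 0*0 + -2*-2 = -5
y[3] = -1*-3 + 3*0 + 0*-2 = 3
y[4] = -1*0 + 3*-2 = -6
y[5] = -1*-2 = 2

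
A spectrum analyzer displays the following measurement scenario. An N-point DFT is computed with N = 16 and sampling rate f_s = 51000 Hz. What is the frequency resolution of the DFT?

DFT frequency resolution = f_s / N
= 51000 / 16 = 6375/2 Hz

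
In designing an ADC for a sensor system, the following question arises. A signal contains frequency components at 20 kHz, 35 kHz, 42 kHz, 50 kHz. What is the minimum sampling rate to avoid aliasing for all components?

The highest frequency component is f_max = 50 kHz.
Nyquist rate = 2 * f_max = 2 * 50 kHz = 100 kHz.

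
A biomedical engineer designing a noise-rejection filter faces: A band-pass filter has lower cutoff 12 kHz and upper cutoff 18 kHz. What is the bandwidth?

Bandwidth = f_high - f_low
= 18 kHz - 12 kHz = 6 kHz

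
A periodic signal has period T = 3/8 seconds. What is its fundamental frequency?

The fundamental frequency is the reciprocal of the period.
f = 1/T = 1/(3/8) = 8/3 Hz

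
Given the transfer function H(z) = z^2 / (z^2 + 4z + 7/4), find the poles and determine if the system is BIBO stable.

Poles are roots of the denominator: z^2 + 4z + 7/4 = 0.
Quadratic formula: z = [-(4) +/- sqrt((4)^2 - 4*(7/4))] / 2
Discriminant = 16 - 7 = 9; sqrt = 3.
z = (-4 +/- 3) / 2 => z = -1/2 or z = -7/2.
|p1| = 7/2, |p2| = 1/2.
For BIBO stability, all poles must lie inside the unit circle (|p| < 1).
System is UNSTABLE since at least one |p| >= 1.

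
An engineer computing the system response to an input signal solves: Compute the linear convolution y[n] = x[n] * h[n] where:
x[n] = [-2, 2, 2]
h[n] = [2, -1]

y[n] = sum_k x[k]*h[n-k]. Output length = len(x) + len(h) - 1 = 3 + 2 - 1 = 4.
y[0] = -2*2 = -4
y[1] = 2*2 + -2*-1 = 6
y[2] = 2*2 + 2*-1 = 2
y[3] = 2*-1 = -2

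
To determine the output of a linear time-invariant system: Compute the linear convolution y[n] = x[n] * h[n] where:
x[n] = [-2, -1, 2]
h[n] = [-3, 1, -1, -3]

y[n] = sum_k x[k]*h[n-k]. Output length = len(x) + len(h) - 1 = 3 + 4 - 1 = 6.
y[0] = -2*-3 = 6
y[1] = -1*-3 + -2*1 = 1
y[2] = 2*-3 + -1*1 + -2*-1 = -5
y[3] = 2*1 + -1*-1 + -2*-3 = 9
y[4] = 2*-1 + -1*-3 = 1
y[5] = 2*-3 = -6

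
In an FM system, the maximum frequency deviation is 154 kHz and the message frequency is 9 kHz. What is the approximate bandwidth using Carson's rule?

Carson's rule: BW = 2*(delta_f + f_m)
= 2*(154 + 9) kHz = 326 kHz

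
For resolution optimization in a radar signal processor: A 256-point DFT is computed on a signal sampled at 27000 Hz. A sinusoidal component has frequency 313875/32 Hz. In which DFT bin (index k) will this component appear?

DFT frequency resolution = f_s/N = 27000/256 = 3375/32 Hz
Bin index k = f_signal / resolution = 313875/32 / 3375/32 = 93
The signal frequency 313875/32 Hz falls in DFT bin k = 93.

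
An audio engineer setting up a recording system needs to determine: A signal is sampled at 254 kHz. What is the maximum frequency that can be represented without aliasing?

The maximum frequency that can be represented without aliasing
is the Nyquist frequency: f_max = f_s / 2 = 254 kHz / 2 = 127 kHz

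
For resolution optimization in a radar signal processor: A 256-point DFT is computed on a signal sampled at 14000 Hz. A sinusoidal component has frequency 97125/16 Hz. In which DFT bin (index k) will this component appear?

DFT frequency resolution = f_s/N = 14000/256 = 875/16 Hz
Bin index k = f_signal / resolution = 97125/16 / 875/16 = 111
The signal frequency 97125/16 Hz falls in DFT bin k = 111.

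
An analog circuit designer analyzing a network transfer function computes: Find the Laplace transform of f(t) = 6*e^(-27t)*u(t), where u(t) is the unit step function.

Standard Laplace transform pair:
e^(-at)*u(t) <-> 1/(s+a)
With a = 27: L{6*e^(-27t)*u(t)} = 6/(s+27), ROC: Re(s) > -27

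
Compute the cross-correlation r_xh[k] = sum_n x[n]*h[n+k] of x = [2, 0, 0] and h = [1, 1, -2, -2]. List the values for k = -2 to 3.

Both sequences indexed from 0 and zero outside their support.
Lags with overlap: k = -2 to 3.
  r_xh[-2] = x[2]*h[0] = 0
  r_xh[-1] = x[1]*h[0] + x[2]*h[1] = 0
  r_xh[0] = x[0]*h[0] + x[1]*h[1] + x[2]*h[2] = 2
  r_xh[1] = x[0]*h[1] + x[1]*h[2] + x[2]*h[3] = 2
  r_xh[2] = x[0]*h[2] + x[1]*h[3] = -4
  r_xh[3] = x[0]*h[3] = -4
r_xh = [0, 0, 2, 2, -4, -4] (for k = -2, ..., 3)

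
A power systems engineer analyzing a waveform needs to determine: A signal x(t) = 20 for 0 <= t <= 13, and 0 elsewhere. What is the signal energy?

Energy = integral of |x(t)|^2 dt over the signal duration
= 20^2 * 13 = 400 * 13 = 5200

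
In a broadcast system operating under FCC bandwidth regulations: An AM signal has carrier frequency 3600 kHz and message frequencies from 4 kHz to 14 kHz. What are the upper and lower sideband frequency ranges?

Upper sideband (USB) = fc + [fm_low, fm_high] = 3600 + [4, 14] = [3604, 3614] kHz
Lower sideband (LSB) = fc - [fm_high, fm_low] = 3600 - [14, 4] = [3586, 3596] kHz
Total occupied spectrum: 3586 kHz to 3614 kHz (plus carrier at 3600 kHz)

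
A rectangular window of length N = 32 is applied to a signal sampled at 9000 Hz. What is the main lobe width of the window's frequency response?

For a rectangular window of length N,
the main lobe width in frequency is 2*f_s/N.
= 2*9000/32 = 1125/2 Hz
This determines the minimum frequency separation for resolving two sinusoids.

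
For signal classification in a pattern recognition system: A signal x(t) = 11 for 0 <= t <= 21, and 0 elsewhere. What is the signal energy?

Energy = integral of |x(t)|^2 dt over the signal duration
= 11^2 * 21 = 121 * 21 = 2541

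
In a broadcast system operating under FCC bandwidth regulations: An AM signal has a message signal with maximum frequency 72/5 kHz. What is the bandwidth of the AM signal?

In AM (double-sideband), the bandwidth is twice the message frequency.
BW = 2 * f_m = 2 * 72/5 kHz = 144/5 kHz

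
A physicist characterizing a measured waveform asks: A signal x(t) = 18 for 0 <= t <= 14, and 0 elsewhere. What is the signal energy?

Energy = integral of |x(t)|^2 dt over the signal duration
= 18^2 * 14 = 324 * 14 = 4536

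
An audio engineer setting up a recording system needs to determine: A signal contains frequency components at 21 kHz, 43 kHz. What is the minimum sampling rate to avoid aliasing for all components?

The highest frequency component is f_max = 43 kHz.
Nyquist rate = 2 * f_max = 2 * 43 kHz = 86 kHz.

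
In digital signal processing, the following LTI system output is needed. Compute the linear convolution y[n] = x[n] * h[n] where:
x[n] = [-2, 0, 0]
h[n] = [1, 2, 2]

y[n] = sum_k x[k]*h[n-k]. Output length = len(x) + len(h) - 1 = 3 + 3 - 1 = 5.
y[0] = -2*1 = -2
y[1] = 0*1 + -2*2 = -4
y[2] = 0*1 + 0*2 + -2*2 = -4
y[3] = 0*2 + 0*2 = 0
y[4] = 0*2 = 0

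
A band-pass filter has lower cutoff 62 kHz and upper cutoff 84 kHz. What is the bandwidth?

Bandwidth = f_high - f_low
= 84 kHz - 62 kHz = 22 kHz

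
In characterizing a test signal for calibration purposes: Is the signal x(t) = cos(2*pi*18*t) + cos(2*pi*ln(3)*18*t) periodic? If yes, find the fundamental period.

f1 = 18 Hz, f2 = 18*ln(3) Hz
Ratio f2/f1 = ln(3), which is irrational.
Since the frequency ratio is irrational, no common period exists.
The signal is not periodic.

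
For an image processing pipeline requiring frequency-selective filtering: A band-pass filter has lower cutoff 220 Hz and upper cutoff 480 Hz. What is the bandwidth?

Bandwidth = f_high - f_low
= 480 Hz - 220 Hz = 260 Hz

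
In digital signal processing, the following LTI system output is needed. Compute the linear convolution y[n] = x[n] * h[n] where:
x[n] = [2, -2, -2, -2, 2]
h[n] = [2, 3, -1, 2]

y[n] = sum_k x[k]*h[n-k]. Output length = len(x) + len(h) - 1 = 5 + 4 - 1 = 8.
y[0] = 2*2 = 4
y[1] = -2*2 + 2*3 = 2
y[2] = -2*2 + -2*3 + 2*-1 = -12
y[3] = -2*2 + -2*3 + -2*-1 + 2*2 = -4
y[4] = 2*2 + -2*3 + -2*-1 + -2*2 = -4
y[5] = 2*3 + -2*-1 + -2*2 = 4
y[6] = 2*-1 + -2*2 = -6
y[7] = 2*2 = 4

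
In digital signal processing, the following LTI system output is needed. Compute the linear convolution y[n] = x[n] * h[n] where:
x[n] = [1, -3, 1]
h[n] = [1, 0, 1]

y[n] = sum_k x[k]*h[n-k]. Output length = len(x) + len(h) - 1 = 3 + 3 - 1 = 5.
y[0] = 1*1 = 1
y[1] = -3*1 + 1*0 = -3
y[2] = 1*1 + -3*0 + 1*1 = 2
y[3] = 1*0 + -3*1 = -3
y[4] = 1*1 = 1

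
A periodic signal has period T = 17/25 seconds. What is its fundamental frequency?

The fundamental frequency is the reciprocal of the period.
f = 1/T = 1/(17/25) = 25/17 Hz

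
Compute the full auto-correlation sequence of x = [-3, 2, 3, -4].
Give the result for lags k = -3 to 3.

r_xx[k] = sum_m x[m]*x[m+k], indexed from 0, for k = -3 to 3:
  r_xx[-3] = x[3]*x[0] = 12
  r_xx[-2] = x[2]*x[0] + x[3]*x[1] = -17
  r_xx[-1] = x[1]*x[0] + x[2]*x[1] + x[3]*x[2] = -12
  r_xx[0] = x[0]*x[0] + x[1]*x[1] + x[2]*x[2] + x[3]*x[3] = 38
  r_xx[1] = x[0]*x[1] + x[1]*x[2] + x[2]*x[3] = -12
  r_xx[2] = x[0]*x[2] + x[1]*x[3] = -17
  r_xx[3] = x[0]*x[3] = 12
r_xx = [12, -17, -12, 38, -12, -17, 12]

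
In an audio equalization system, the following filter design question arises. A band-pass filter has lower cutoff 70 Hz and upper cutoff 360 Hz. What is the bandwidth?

Bandwidth = f_high - f_low
= 360 Hz - 70 Hz = 290 Hz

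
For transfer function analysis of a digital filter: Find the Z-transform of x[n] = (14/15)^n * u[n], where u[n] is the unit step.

The Z-transform of a^n * u[n] is z/(z-a) for |z| > |a|.
Here a = 14/15, so X(z) = z/(z - (14/15)) = 15z/(15z - 14)
ROC: |z| > 14/15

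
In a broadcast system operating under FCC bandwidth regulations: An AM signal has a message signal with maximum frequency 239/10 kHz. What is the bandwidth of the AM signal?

In AM (double-sideband), the bandwidth is twice the message frequency.
BW = 2 * f_m = 2 * 239/10 kHz = 239/5 kHz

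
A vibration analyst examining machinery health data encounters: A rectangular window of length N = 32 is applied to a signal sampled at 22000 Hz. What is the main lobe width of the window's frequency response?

For a rectangular window of length N,
the main lobe width in frequency is 2*f_s/N.
= 2*22000/32 = 1375 Hz
This determines the minimum frequency separation for resolving two sinusoids.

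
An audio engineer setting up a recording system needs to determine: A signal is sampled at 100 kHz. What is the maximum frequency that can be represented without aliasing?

The maximum frequency that can be represented without aliasing
is the Nyquist frequency: f_max = f_s / 2 = 100 kHz / 2 = 50 kHz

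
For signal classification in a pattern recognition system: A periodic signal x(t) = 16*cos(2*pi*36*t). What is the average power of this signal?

Average power of A*cos(wt) is A^2/2.
P = 16^2 / 2 = 256/2 = 128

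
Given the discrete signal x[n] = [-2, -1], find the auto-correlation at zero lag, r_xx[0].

The auto-correlation at zero lag r_xx[0] equals the signal energy.
r_xx[0] = sum of x[n]^2 = (-2)^2 + (-1)^2
= 4 + 1 = 5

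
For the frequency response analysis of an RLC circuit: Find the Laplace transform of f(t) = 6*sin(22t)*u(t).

Standard pair: sin(wt)*u(t) <-> w/(s^2+w^2)
With w = 22: L{6*sin(22t)*u(t)} = 132/(s^2+484)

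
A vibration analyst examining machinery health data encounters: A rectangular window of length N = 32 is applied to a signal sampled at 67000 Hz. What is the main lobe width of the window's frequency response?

For a rectangular window of length N,
the main lobe width in frequency is 2*f_s/N.
= 2*67000/32 = 8375/2 Hz
This determines the minimum frequency separation for resolving two sinusoids.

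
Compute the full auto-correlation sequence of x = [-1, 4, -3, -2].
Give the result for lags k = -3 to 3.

r_xx[k] = sum_m x[m]*x[m+k], indexed from 0, for k = -3 to 3:
  r_xx[-3] = x[3]*x[0] = 2
  r_xx[-2] = x[2]*x[0] + x[3]*x[1] = -5
  r_xx[-1] = x[1]*x[0] + x[2]*x[1] + x[3]*x[2] = -10
  r_xx[0] = x[0]*x[0] + x[1]*x[1] + x[2]*x[2] + x[3]*x[3] = 30
  r_xx[1] = x[0]*x[1] + x[1]*x[2] + x[2]*x[3] = -10
  r_xx[2] = x[0]*x[2] + x[1]*x[3] = -5
  r_xx[3] = x[0]*x[3] = 2
r_xx = [2, -5, -10, 30, -10, -5, 2]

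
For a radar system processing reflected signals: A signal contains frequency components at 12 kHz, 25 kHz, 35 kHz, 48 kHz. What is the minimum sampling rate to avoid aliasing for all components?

The highest frequency component is f_max = 48 kHz.
Nyquist rate = 2 * f_max = 2 * 48 kHz = 96 kHz.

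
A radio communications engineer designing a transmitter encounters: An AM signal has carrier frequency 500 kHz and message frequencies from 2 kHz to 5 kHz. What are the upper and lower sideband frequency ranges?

Upper sideband (USB) = fc + [fm_low, fm_high] = 500 + [2, 5] = [502, 505] kHz
Lower sideband (LSB) = fc - [fm_high, fm_low] = 500 - [5, 2] = [495, 498] kHz
Total occupied spectrum: 495 kHz to 505 kHz (plus carrier at 500 kHz)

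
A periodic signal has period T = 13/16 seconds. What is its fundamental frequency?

The fundamental frequency is the reciprocal of the period.
f = 1/T = 1/(13/16) = 16/13 Hz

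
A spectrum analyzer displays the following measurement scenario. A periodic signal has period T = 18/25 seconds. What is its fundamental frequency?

The fundamental frequency is the reciprocal of the period.
f = 1/T = 1/(18/25) = 25/18 Hz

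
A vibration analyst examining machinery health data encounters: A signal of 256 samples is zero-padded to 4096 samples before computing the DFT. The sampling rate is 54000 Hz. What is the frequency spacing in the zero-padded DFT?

Original DFT: N = 256, resolution = f_s/N = 54000/256 = 3375/16 Hz
Zero-padded DFT: N = 4096, resolution = f_s/N = 54000/4096 = 3375/256 Hz
Zero-padding interpolates the spectrum (finer frequency grid)
but does NOT improve the true spectral resolution (ability to resolve close frequencies).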